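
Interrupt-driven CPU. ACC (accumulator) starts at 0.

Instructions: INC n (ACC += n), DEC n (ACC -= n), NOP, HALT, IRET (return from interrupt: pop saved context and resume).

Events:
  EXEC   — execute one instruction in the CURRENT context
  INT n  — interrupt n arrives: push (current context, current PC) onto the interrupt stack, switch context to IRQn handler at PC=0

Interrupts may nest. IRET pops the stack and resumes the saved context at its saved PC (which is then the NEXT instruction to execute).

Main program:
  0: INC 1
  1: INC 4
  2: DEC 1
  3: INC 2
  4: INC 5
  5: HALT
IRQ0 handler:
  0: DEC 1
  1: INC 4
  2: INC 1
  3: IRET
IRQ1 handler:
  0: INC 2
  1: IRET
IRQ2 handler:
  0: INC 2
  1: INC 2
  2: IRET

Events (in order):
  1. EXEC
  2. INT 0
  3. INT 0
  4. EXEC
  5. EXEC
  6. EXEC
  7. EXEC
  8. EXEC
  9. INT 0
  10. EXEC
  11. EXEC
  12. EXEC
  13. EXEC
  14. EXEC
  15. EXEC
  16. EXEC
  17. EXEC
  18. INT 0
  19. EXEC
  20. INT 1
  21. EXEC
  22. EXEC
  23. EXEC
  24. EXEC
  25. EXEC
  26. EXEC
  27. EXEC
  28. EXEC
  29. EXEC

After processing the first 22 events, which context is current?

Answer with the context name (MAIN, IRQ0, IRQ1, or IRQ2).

Event 1 (EXEC): [MAIN] PC=0: INC 1 -> ACC=1
Event 2 (INT 0): INT 0 arrives: push (MAIN, PC=1), enter IRQ0 at PC=0 (depth now 1)
Event 3 (INT 0): INT 0 arrives: push (IRQ0, PC=0), enter IRQ0 at PC=0 (depth now 2)
Event 4 (EXEC): [IRQ0] PC=0: DEC 1 -> ACC=0
Event 5 (EXEC): [IRQ0] PC=1: INC 4 -> ACC=4
Event 6 (EXEC): [IRQ0] PC=2: INC 1 -> ACC=5
Event 7 (EXEC): [IRQ0] PC=3: IRET -> resume IRQ0 at PC=0 (depth now 1)
Event 8 (EXEC): [IRQ0] PC=0: DEC 1 -> ACC=4
Event 9 (INT 0): INT 0 arrives: push (IRQ0, PC=1), enter IRQ0 at PC=0 (depth now 2)
Event 10 (EXEC): [IRQ0] PC=0: DEC 1 -> ACC=3
Event 11 (EXEC): [IRQ0] PC=1: INC 4 -> ACC=7
Event 12 (EXEC): [IRQ0] PC=2: INC 1 -> ACC=8
Event 13 (EXEC): [IRQ0] PC=3: IRET -> resume IRQ0 at PC=1 (depth now 1)
Event 14 (EXEC): [IRQ0] PC=1: INC 4 -> ACC=12
Event 15 (EXEC): [IRQ0] PC=2: INC 1 -> ACC=13
Event 16 (EXEC): [IRQ0] PC=3: IRET -> resume MAIN at PC=1 (depth now 0)
Event 17 (EXEC): [MAIN] PC=1: INC 4 -> ACC=17
Event 18 (INT 0): INT 0 arrives: push (MAIN, PC=2), enter IRQ0 at PC=0 (depth now 1)
Event 19 (EXEC): [IRQ0] PC=0: DEC 1 -> ACC=16
Event 20 (INT 1): INT 1 arrives: push (IRQ0, PC=1), enter IRQ1 at PC=0 (depth now 2)
Event 21 (EXEC): [IRQ1] PC=0: INC 2 -> ACC=18
Event 22 (EXEC): [IRQ1] PC=1: IRET -> resume IRQ0 at PC=1 (depth now 1)

Answer: IRQ0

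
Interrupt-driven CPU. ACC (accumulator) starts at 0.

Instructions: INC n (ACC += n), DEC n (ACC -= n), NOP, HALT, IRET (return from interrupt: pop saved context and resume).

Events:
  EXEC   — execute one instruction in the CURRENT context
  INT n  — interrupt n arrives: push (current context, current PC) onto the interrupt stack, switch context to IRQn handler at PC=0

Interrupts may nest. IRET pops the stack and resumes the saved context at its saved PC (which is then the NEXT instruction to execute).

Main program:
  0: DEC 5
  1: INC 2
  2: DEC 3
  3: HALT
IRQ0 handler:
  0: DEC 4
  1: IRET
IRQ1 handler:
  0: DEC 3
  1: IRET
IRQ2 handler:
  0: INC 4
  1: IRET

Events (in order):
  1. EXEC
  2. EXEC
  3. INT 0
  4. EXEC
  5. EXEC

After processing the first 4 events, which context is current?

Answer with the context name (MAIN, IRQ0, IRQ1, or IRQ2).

Event 1 (EXEC): [MAIN] PC=0: DEC 5 -> ACC=-5
Event 2 (EXEC): [MAIN] PC=1: INC 2 -> ACC=-3
Event 3 (INT 0): INT 0 arrives: push (MAIN, PC=2), enter IRQ0 at PC=0 (depth now 1)
Event 4 (EXEC): [IRQ0] PC=0: DEC 4 -> ACC=-7

Answer: IRQ0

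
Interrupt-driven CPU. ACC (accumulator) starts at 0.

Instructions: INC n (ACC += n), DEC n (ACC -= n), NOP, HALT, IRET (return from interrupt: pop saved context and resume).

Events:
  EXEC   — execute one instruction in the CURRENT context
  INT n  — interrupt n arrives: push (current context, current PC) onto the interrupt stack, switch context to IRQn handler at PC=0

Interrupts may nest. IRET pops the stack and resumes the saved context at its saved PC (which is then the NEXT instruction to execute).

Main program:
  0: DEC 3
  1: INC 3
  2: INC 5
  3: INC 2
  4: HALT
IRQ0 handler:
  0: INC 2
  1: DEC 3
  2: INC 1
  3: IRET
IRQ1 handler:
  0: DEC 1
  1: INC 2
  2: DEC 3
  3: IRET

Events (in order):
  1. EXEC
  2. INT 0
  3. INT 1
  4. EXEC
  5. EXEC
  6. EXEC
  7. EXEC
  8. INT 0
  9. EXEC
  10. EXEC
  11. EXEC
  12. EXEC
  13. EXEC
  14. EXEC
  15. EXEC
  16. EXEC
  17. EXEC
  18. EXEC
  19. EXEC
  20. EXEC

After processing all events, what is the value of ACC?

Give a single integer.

Answer: 5

Derivation:
Event 1 (EXEC): [MAIN] PC=0: DEC 3 -> ACC=-3
Event 2 (INT 0): INT 0 arrives: push (MAIN, PC=1), enter IRQ0 at PC=0 (depth now 1)
Event 3 (INT 1): INT 1 arrives: push (IRQ0, PC=0), enter IRQ1 at PC=0 (depth now 2)
Event 4 (EXEC): [IRQ1] PC=0: DEC 1 -> ACC=-4
Event 5 (EXEC): [IRQ1] PC=1: INC 2 -> ACC=-2
Event 6 (EXEC): [IRQ1] PC=2: DEC 3 -> ACC=-5
Event 7 (EXEC): [IRQ1] PC=3: IRET -> resume IRQ0 at PC=0 (depth now 1)
Event 8 (INT 0): INT 0 arrives: push (IRQ0, PC=0), enter IRQ0 at PC=0 (depth now 2)
Event 9 (EXEC): [IRQ0] PC=0: INC 2 -> ACC=-3
Event 10 (EXEC): [IRQ0] PC=1: DEC 3 -> ACC=-6
Event 11 (EXEC): [IRQ0] PC=2: INC 1 -> ACC=-5
Event 12 (EXEC): [IRQ0] PC=3: IRET -> resume IRQ0 at PC=0 (depth now 1)
Event 13 (EXEC): [IRQ0] PC=0: INC 2 -> ACC=-3
Event 14 (EXEC): [IRQ0] PC=1: DEC 3 -> ACC=-6
Event 15 (EXEC): [IRQ0] PC=2: INC 1 -> ACC=-5
Event 16 (EXEC): [IRQ0] PC=3: IRET -> resume MAIN at PC=1 (depth now 0)
Event 17 (EXEC): [MAIN] PC=1: INC 3 -> ACC=-2
Event 18 (EXEC): [MAIN] PC=2: INC 5 -> ACC=3
Event 19 (EXEC): [MAIN] PC=3: INC 2 -> ACC=5
Event 20 (EXEC): [MAIN] PC=4: HALT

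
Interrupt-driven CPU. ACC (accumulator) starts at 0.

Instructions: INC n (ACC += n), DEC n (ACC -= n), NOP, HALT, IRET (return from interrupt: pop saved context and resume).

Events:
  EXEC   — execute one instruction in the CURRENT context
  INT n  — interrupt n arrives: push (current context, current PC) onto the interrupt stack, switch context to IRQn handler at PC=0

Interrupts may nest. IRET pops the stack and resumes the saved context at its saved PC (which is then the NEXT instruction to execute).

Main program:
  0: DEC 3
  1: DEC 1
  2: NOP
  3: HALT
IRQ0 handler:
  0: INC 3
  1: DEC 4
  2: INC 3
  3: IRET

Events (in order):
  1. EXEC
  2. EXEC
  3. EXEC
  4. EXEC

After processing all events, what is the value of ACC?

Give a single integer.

Event 1 (EXEC): [MAIN] PC=0: DEC 3 -> ACC=-3
Event 2 (EXEC): [MAIN] PC=1: DEC 1 -> ACC=-4
Event 3 (EXEC): [MAIN] PC=2: NOP
Event 4 (EXEC): [MAIN] PC=3: HALT

Answer: -4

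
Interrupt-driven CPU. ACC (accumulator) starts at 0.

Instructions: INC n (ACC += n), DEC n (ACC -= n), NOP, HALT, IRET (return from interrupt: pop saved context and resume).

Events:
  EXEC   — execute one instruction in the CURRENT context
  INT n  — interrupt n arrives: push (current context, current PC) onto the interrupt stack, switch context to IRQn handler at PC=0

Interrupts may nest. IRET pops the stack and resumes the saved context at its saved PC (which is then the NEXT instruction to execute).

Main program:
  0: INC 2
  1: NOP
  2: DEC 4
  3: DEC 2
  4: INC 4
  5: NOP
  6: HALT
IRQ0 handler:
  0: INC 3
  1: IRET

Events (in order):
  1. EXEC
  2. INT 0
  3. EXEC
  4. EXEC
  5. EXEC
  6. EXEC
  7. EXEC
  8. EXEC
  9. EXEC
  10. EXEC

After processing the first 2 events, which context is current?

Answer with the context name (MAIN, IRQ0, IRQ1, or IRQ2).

Event 1 (EXEC): [MAIN] PC=0: INC 2 -> ACC=2
Event 2 (INT 0): INT 0 arrives: push (MAIN, PC=1), enter IRQ0 at PC=0 (depth now 1)

Answer: IRQ0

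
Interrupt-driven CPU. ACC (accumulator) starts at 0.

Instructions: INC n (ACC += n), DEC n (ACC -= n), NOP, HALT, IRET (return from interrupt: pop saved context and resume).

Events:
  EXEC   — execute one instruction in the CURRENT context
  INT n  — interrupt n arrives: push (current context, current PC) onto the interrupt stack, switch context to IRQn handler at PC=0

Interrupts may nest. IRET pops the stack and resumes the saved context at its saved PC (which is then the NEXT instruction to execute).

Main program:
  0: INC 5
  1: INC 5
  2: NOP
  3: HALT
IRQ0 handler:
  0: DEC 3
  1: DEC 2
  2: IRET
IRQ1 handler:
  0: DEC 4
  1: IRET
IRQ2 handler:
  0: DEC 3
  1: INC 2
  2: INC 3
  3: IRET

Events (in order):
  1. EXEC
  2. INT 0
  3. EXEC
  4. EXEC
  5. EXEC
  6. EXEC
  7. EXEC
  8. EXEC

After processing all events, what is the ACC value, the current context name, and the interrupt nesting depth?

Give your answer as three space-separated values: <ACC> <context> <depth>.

Answer: 5 MAIN 0

Derivation:
Event 1 (EXEC): [MAIN] PC=0: INC 5 -> ACC=5
Event 2 (INT 0): INT 0 arrives: push (MAIN, PC=1), enter IRQ0 at PC=0 (depth now 1)
Event 3 (EXEC): [IRQ0] PC=0: DEC 3 -> ACC=2
Event 4 (EXEC): [IRQ0] PC=1: DEC 2 -> ACC=0
Event 5 (EXEC): [IRQ0] PC=2: IRET -> resume MAIN at PC=1 (depth now 0)
Event 6 (EXEC): [MAIN] PC=1: INC 5 -> ACC=5
Event 7 (EXEC): [MAIN] PC=2: NOP
Event 8 (EXEC): [MAIN] PC=3: HALT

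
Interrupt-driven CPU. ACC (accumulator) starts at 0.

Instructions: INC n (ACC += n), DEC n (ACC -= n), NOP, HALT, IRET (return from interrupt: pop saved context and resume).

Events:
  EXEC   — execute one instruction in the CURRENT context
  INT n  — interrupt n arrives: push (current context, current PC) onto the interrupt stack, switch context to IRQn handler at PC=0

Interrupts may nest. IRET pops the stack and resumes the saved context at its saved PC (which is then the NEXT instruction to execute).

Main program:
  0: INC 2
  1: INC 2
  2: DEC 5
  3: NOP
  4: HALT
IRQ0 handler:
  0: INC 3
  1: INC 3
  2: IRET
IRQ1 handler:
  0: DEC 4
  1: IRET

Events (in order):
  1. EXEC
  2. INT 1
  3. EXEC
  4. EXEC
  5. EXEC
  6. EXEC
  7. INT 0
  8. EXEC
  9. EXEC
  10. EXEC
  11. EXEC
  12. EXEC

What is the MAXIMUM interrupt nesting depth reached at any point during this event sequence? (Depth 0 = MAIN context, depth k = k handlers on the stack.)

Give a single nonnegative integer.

Answer: 1

Derivation:
Event 1 (EXEC): [MAIN] PC=0: INC 2 -> ACC=2 [depth=0]
Event 2 (INT 1): INT 1 arrives: push (MAIN, PC=1), enter IRQ1 at PC=0 (depth now 1) [depth=1]
Event 3 (EXEC): [IRQ1] PC=0: DEC 4 -> ACC=-2 [depth=1]
Event 4 (EXEC): [IRQ1] PC=1: IRET -> resume MAIN at PC=1 (depth now 0) [depth=0]
Event 5 (EXEC): [MAIN] PC=1: INC 2 -> ACC=0 [depth=0]
Event 6 (EXEC): [MAIN] PC=2: DEC 5 -> ACC=-5 [depth=0]
Event 7 (INT 0): INT 0 arrives: push (MAIN, PC=3), enter IRQ0 at PC=0 (depth now 1) [depth=1]
Event 8 (EXEC): [IRQ0] PC=0: INC 3 -> ACC=-2 [depth=1]
Event 9 (EXEC): [IRQ0] PC=1: INC 3 -> ACC=1 [depth=1]
Event 10 (EXEC): [IRQ0] PC=2: IRET -> resume MAIN at PC=3 (depth now 0) [depth=0]
Event 11 (EXEC): [MAIN] PC=3: NOP [depth=0]
Event 12 (EXEC): [MAIN] PC=4: HALT [depth=0]
Max depth observed: 1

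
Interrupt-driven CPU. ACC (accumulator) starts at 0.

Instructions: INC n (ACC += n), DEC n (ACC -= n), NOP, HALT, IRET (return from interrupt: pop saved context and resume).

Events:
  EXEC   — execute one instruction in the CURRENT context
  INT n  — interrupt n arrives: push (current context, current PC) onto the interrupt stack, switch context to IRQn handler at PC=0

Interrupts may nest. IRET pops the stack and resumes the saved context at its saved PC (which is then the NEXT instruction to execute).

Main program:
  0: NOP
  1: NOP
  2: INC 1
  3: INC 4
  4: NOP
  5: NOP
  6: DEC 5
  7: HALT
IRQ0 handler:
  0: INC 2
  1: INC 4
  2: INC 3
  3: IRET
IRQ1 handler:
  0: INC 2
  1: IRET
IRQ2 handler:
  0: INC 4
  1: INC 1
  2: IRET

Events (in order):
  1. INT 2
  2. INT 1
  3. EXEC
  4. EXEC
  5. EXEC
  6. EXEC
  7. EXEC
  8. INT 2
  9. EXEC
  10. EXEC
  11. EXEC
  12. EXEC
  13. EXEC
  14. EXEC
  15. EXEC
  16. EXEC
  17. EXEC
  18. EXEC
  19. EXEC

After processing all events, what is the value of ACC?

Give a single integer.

Answer: 12

Derivation:
Event 1 (INT 2): INT 2 arrives: push (MAIN, PC=0), enter IRQ2 at PC=0 (depth now 1)
Event 2 (INT 1): INT 1 arrives: push (IRQ2, PC=0), enter IRQ1 at PC=0 (depth now 2)
Event 3 (EXEC): [IRQ1] PC=0: INC 2 -> ACC=2
Event 4 (EXEC): [IRQ1] PC=1: IRET -> resume IRQ2 at PC=0 (depth now 1)
Event 5 (EXEC): [IRQ2] PC=0: INC 4 -> ACC=6
Event 6 (EXEC): [IRQ2] PC=1: INC 1 -> ACC=7
Event 7 (EXEC): [IRQ2] PC=2: IRET -> resume MAIN at PC=0 (depth now 0)
Event 8 (INT 2): INT 2 arrives: push (MAIN, PC=0), enter IRQ2 at PC=0 (depth now 1)
Event 9 (EXEC): [IRQ2] PC=0: INC 4 -> ACC=11
Event 10 (EXEC): [IRQ2] PC=1: INC 1 -> ACC=12
Event 11 (EXEC): [IRQ2] PC=2: IRET -> resume MAIN at PC=0 (depth now 0)
Event 12 (EXEC): [MAIN] PC=0: NOP
Event 13 (EXEC): [MAIN] PC=1: NOP
Event 14 (EXEC): [MAIN] PC=2: INC 1 -> ACC=13
Event 15 (EXEC): [MAIN] PC=3: INC 4 -> ACC=17
Event 16 (EXEC): [MAIN] PC=4: NOP
Event 17 (EXEC): [MAIN] PC=5: NOP
Event 18 (EXEC): [MAIN] PC=6: DEC 5 -> ACC=12
Event 19 (EXEC): [MAIN] PC=7: HALT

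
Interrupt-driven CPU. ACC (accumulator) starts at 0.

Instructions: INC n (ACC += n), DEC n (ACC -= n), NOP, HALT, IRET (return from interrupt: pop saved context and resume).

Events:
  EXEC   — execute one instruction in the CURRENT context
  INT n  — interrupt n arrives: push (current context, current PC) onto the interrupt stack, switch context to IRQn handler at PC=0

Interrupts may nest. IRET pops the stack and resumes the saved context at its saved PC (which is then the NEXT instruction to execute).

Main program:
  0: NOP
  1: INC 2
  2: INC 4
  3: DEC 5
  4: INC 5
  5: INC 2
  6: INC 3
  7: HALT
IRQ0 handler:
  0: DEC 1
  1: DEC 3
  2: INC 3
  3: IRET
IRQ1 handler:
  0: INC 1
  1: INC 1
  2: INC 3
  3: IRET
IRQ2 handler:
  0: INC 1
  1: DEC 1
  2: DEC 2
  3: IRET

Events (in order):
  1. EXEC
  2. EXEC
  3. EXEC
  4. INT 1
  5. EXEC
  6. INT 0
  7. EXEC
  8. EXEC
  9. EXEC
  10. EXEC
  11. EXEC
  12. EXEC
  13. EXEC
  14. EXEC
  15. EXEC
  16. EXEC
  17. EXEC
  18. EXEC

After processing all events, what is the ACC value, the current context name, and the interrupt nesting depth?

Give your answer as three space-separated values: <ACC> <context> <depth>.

Event 1 (EXEC): [MAIN] PC=0: NOP
Event 2 (EXEC): [MAIN] PC=1: INC 2 -> ACC=2
Event 3 (EXEC): [MAIN] PC=2: INC 4 -> ACC=6
Event 4 (INT 1): INT 1 arrives: push (MAIN, PC=3), enter IRQ1 at PC=0 (depth now 1)
Event 5 (EXEC): [IRQ1] PC=0: INC 1 -> ACC=7
Event 6 (INT 0): INT 0 arrives: push (IRQ1, PC=1), enter IRQ0 at PC=0 (depth now 2)
Event 7 (EXEC): [IRQ0] PC=0: DEC 1 -> ACC=6
Event 8 (EXEC): [IRQ0] PC=1: DEC 3 -> ACC=3
Event 9 (EXEC): [IRQ0] PC=2: INC 3 -> ACC=6
Event 10 (EXEC): [IRQ0] PC=3: IRET -> resume IRQ1 at PC=1 (depth now 1)
Event 11 (EXEC): [IRQ1] PC=1: INC 1 -> ACC=7
Event 12 (EXEC): [IRQ1] PC=2: INC 3 -> ACC=10
Event 13 (EXEC): [IRQ1] PC=3: IRET -> resume MAIN at PC=3 (depth now 0)
Event 14 (EXEC): [MAIN] PC=3: DEC 5 -> ACC=5
Event 15 (EXEC): [MAIN] PC=4: INC 5 -> ACC=10
Event 16 (EXEC): [MAIN] PC=5: INC 2 -> ACC=12
Event 17 (EXEC): [MAIN] PC=6: INC 3 -> ACC=15
Event 18 (EXEC): [MAIN] PC=7: HALT

Answer: 15 MAIN 0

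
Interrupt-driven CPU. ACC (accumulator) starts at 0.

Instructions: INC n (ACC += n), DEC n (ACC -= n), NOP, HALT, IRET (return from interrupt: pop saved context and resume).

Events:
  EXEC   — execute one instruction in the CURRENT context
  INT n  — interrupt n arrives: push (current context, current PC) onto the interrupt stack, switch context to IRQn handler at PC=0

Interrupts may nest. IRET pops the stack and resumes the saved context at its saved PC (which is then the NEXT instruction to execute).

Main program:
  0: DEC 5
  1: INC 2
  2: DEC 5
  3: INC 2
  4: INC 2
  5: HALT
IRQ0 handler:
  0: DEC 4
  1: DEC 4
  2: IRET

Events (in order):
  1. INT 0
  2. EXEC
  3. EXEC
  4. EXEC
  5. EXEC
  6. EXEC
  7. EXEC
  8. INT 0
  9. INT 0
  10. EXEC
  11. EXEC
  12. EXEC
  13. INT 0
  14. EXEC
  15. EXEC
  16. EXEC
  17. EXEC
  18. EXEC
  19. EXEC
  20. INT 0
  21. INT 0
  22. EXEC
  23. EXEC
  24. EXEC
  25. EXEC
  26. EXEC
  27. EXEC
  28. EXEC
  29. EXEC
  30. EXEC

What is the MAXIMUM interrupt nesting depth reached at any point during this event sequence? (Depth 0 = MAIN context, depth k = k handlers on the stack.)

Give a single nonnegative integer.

Event 1 (INT 0): INT 0 arrives: push (MAIN, PC=0), enter IRQ0 at PC=0 (depth now 1) [depth=1]
Event 2 (EXEC): [IRQ0] PC=0: DEC 4 -> ACC=-4 [depth=1]
Event 3 (EXEC): [IRQ0] PC=1: DEC 4 -> ACC=-8 [depth=1]
Event 4 (EXEC): [IRQ0] PC=2: IRET -> resume MAIN at PC=0 (depth now 0) [depth=0]
Event 5 (EXEC): [MAIN] PC=0: DEC 5 -> ACC=-13 [depth=0]
Event 6 (EXEC): [MAIN] PC=1: INC 2 -> ACC=-11 [depth=0]
Event 7 (EXEC): [MAIN] PC=2: DEC 5 -> ACC=-16 [depth=0]
Event 8 (INT 0): INT 0 arrives: push (MAIN, PC=3), enter IRQ0 at PC=0 (depth now 1) [depth=1]
Event 9 (INT 0): INT 0 arrives: push (IRQ0, PC=0), enter IRQ0 at PC=0 (depth now 2) [depth=2]
Event 10 (EXEC): [IRQ0] PC=0: DEC 4 -> ACC=-20 [depth=2]
Event 11 (EXEC): [IRQ0] PC=1: DEC 4 -> ACC=-24 [depth=2]
Event 12 (EXEC): [IRQ0] PC=2: IRET -> resume IRQ0 at PC=0 (depth now 1) [depth=1]
Event 13 (INT 0): INT 0 arrives: push (IRQ0, PC=0), enter IRQ0 at PC=0 (depth now 2) [depth=2]
Event 14 (EXEC): [IRQ0] PC=0: DEC 4 -> ACC=-28 [depth=2]
Event 15 (EXEC): [IRQ0] PC=1: DEC 4 -> ACC=-32 [depth=2]
Event 16 (EXEC): [IRQ0] PC=2: IRET -> resume IRQ0 at PC=0 (depth now 1) [depth=1]
Event 17 (EXEC): [IRQ0] PC=0: DEC 4 -> ACC=-36 [depth=1]
Event 18 (EXEC): [IRQ0] PC=1: DEC 4 -> ACC=-40 [depth=1]
Event 19 (EXEC): [IRQ0] PC=2: IRET -> resume MAIN at PC=3 (depth now 0) [depth=0]
Event 20 (INT 0): INT 0 arrives: push (MAIN, PC=3), enter IRQ0 at PC=0 (depth now 1) [depth=1]
Event 21 (INT 0): INT 0 arrives: push (IRQ0, PC=0), enter IRQ0 at PC=0 (depth now 2) [depth=2]
Event 22 (EXEC): [IRQ0] PC=0: DEC 4 -> ACC=-44 [depth=2]
Event 23 (EXEC): [IRQ0] PC=1: DEC 4 -> ACC=-48 [depth=2]
Event 24 (EXEC): [IRQ0] PC=2: IRET -> resume IRQ0 at PC=0 (depth now 1) [depth=1]
Event 25 (EXEC): [IRQ0] PC=0: DEC 4 -> ACC=-52 [depth=1]
Event 26 (EXEC): [IRQ0] PC=1: DEC 4 -> ACC=-56 [depth=1]
Event 27 (EXEC): [IRQ0] PC=2: IRET -> resume MAIN at PC=3 (depth now 0) [depth=0]
Event 28 (EXEC): [MAIN] PC=3: INC 2 -> ACC=-54 [depth=0]
Event 29 (EXEC): [MAIN] PC=4: INC 2 -> ACC=-52 [depth=0]
Event 30 (EXEC): [MAIN] PC=5: HALT [depth=0]
Max depth observed: 2

Answer: 2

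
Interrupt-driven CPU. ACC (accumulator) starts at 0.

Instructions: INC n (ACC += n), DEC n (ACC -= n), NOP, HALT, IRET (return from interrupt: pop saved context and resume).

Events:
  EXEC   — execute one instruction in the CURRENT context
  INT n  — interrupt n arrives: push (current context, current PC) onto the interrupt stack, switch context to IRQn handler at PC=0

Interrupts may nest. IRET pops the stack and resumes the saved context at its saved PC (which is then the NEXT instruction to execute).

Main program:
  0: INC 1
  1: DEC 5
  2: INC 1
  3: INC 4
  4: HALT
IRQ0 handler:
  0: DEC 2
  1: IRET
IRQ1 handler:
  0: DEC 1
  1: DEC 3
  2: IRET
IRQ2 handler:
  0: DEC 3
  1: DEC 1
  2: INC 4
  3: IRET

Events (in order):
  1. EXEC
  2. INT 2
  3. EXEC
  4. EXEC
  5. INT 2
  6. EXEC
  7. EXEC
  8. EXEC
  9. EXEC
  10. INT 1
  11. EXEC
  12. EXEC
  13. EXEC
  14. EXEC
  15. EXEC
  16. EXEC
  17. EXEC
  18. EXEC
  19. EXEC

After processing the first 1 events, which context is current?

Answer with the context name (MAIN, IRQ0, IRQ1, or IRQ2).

Event 1 (EXEC): [MAIN] PC=0: INC 1 -> ACC=1

Answer: MAIN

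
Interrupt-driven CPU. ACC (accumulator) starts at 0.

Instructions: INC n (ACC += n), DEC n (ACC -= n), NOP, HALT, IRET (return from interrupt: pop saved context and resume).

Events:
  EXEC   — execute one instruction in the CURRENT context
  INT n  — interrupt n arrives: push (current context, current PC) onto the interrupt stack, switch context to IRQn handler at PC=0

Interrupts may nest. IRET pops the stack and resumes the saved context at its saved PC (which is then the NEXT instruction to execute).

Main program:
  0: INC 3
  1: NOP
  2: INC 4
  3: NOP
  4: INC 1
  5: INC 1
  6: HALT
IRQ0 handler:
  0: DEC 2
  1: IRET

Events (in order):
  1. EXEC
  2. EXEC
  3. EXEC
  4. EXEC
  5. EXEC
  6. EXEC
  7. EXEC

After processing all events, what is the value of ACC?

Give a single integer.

Answer: 9

Derivation:
Event 1 (EXEC): [MAIN] PC=0: INC 3 -> ACC=3
Event 2 (EXEC): [MAIN] PC=1: NOP
Event 3 (EXEC): [MAIN] PC=2: INC 4 -> ACC=7
Event 4 (EXEC): [MAIN] PC=3: NOP
Event 5 (EXEC): [MAIN] PC=4: INC 1 -> ACC=8
Event 6 (EXEC): [MAIN] PC=5: INC 1 -> ACC=9
Event 7 (EXEC): [MAIN] PC=6: HALT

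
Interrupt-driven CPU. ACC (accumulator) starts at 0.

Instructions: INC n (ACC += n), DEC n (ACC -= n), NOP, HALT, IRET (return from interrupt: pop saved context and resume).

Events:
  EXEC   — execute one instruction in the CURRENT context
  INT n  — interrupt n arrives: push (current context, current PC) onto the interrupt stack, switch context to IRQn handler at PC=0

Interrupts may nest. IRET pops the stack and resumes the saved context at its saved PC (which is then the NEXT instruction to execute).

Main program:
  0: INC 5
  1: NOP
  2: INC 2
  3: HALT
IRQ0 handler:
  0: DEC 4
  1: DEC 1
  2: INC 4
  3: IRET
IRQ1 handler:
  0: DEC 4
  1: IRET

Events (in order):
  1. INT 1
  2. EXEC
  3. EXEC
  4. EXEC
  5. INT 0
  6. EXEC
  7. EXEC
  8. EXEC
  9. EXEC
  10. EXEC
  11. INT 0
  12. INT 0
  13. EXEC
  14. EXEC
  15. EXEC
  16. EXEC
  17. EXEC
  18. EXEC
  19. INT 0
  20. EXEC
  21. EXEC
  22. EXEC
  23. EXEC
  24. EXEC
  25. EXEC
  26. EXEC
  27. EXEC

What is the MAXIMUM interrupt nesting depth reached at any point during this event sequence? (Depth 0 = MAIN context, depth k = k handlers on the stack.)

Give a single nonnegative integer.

Event 1 (INT 1): INT 1 arrives: push (MAIN, PC=0), enter IRQ1 at PC=0 (depth now 1) [depth=1]
Event 2 (EXEC): [IRQ1] PC=0: DEC 4 -> ACC=-4 [depth=1]
Event 3 (EXEC): [IRQ1] PC=1: IRET -> resume MAIN at PC=0 (depth now 0) [depth=0]
Event 4 (EXEC): [MAIN] PC=0: INC 5 -> ACC=1 [depth=0]
Event 5 (INT 0): INT 0 arrives: push (MAIN, PC=1), enter IRQ0 at PC=0 (depth now 1) [depth=1]
Event 6 (EXEC): [IRQ0] PC=0: DEC 4 -> ACC=-3 [depth=1]
Event 7 (EXEC): [IRQ0] PC=1: DEC 1 -> ACC=-4 [depth=1]
Event 8 (EXEC): [IRQ0] PC=2: INC 4 -> ACC=0 [depth=1]
Event 9 (EXEC): [IRQ0] PC=3: IRET -> resume MAIN at PC=1 (depth now 0) [depth=0]
Event 10 (EXEC): [MAIN] PC=1: NOP [depth=0]
Event 11 (INT 0): INT 0 arrives: push (MAIN, PC=2), enter IRQ0 at PC=0 (depth now 1) [depth=1]
Event 12 (INT 0): INT 0 arrives: push (IRQ0, PC=0), enter IRQ0 at PC=0 (depth now 2) [depth=2]
Event 13 (EXEC): [IRQ0] PC=0: DEC 4 -> ACC=-4 [depth=2]
Event 14 (EXEC): [IRQ0] PC=1: DEC 1 -> ACC=-5 [depth=2]
Event 15 (EXEC): [IRQ0] PC=2: INC 4 -> ACC=-1 [depth=2]
Event 16 (EXEC): [IRQ0] PC=3: IRET -> resume IRQ0 at PC=0 (depth now 1) [depth=1]
Event 17 (EXEC): [IRQ0] PC=0: DEC 4 -> ACC=-5 [depth=1]
Event 18 (EXEC): [IRQ0] PC=1: DEC 1 -> ACC=-6 [depth=1]
Event 19 (INT 0): INT 0 arrives: push (IRQ0, PC=2), enter IRQ0 at PC=0 (depth now 2) [depth=2]
Event 20 (EXEC): [IRQ0] PC=0: DEC 4 -> ACC=-10 [depth=2]
Event 21 (EXEC): [IRQ0] PC=1: DEC 1 -> ACC=-11 [depth=2]
Event 22 (EXEC): [IRQ0] PC=2: INC 4 -> ACC=-7 [depth=2]
Event 23 (EXEC): [IRQ0] PC=3: IRET -> resume IRQ0 at PC=2 (depth now 1) [depth=1]
Event 24 (EXEC): [IRQ0] PC=2: INC 4 -> ACC=-3 [depth=1]
Event 25 (EXEC): [IRQ0] PC=3: IRET -> resume MAIN at PC=2 (depth now 0) [depth=0]
Event 26 (EXEC): [MAIN] PC=2: INC 2 -> ACC=-1 [depth=0]
Event 27 (EXEC): [MAIN] PC=3: HALT [depth=0]
Max depth observed: 2

Answer: 2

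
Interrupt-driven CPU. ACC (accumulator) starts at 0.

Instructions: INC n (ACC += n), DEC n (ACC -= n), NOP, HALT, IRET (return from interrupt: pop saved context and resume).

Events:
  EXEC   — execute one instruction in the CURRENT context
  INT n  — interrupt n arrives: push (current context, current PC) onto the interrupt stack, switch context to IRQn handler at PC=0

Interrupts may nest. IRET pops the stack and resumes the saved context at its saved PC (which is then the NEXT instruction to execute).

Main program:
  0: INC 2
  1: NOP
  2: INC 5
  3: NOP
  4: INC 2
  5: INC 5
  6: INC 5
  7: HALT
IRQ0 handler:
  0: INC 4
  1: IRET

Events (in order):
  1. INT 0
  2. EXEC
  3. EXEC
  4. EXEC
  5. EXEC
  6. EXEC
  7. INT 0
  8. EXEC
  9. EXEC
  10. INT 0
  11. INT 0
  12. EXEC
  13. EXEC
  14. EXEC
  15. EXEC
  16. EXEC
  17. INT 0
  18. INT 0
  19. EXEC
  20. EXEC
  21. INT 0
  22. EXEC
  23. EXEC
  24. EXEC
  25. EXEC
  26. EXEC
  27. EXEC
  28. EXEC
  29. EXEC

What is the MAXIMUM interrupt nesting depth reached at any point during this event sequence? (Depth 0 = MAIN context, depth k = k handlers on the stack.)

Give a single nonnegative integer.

Answer: 2

Derivation:
Event 1 (INT 0): INT 0 arrives: push (MAIN, PC=0), enter IRQ0 at PC=0 (depth now 1) [depth=1]
Event 2 (EXEC): [IRQ0] PC=0: INC 4 -> ACC=4 [depth=1]
Event 3 (EXEC): [IRQ0] PC=1: IRET -> resume MAIN at PC=0 (depth now 0) [depth=0]
Event 4 (EXEC): [MAIN] PC=0: INC 2 -> ACC=6 [depth=0]
Event 5 (EXEC): [MAIN] PC=1: NOP [depth=0]
Event 6 (EXEC): [MAIN] PC=2: INC 5 -> ACC=11 [depth=0]
Event 7 (INT 0): INT 0 arrives: push (MAIN, PC=3), enter IRQ0 at PC=0 (depth now 1) [depth=1]
Event 8 (EXEC): [IRQ0] PC=0: INC 4 -> ACC=15 [depth=1]
Event 9 (EXEC): [IRQ0] PC=1: IRET -> resume MAIN at PC=3 (depth now 0) [depth=0]
Event 10 (INT 0): INT 0 arrives: push (MAIN, PC=3), enter IRQ0 at PC=0 (depth now 1) [depth=1]
Event 11 (INT 0): INT 0 arrives: push (IRQ0, PC=0), enter IRQ0 at PC=0 (depth now 2) [depth=2]
Event 12 (EXEC): [IRQ0] PC=0: INC 4 -> ACC=19 [depth=2]
Event 13 (EXEC): [IRQ0] PC=1: IRET -> resume IRQ0 at PC=0 (depth now 1) [depth=1]
Event 14 (EXEC): [IRQ0] PC=0: INC 4 -> ACC=23 [depth=1]
Event 15 (EXEC): [IRQ0] PC=1: IRET -> resume MAIN at PC=3 (depth now 0) [depth=0]
Event 16 (EXEC): [MAIN] PC=3: NOP [depth=0]
Event 17 (INT 0): INT 0 arrives: push (MAIN, PC=4), enter IRQ0 at PC=0 (depth now 1) [depth=1]
Event 18 (INT 0): INT 0 arrives: push (IRQ0, PC=0), enter IRQ0 at PC=0 (depth now 2) [depth=2]
Event 19 (EXEC): [IRQ0] PC=0: INC 4 -> ACC=27 [depth=2]
Event 20 (EXEC): [IRQ0] PC=1: IRET -> resume IRQ0 at PC=0 (depth now 1) [depth=1]
Event 21 (INT 0): INT 0 arrives: push (IRQ0, PC=0), enter IRQ0 at PC=0 (depth now 2) [depth=2]
Event 22 (EXEC): [IRQ0] PC=0: INC 4 -> ACC=31 [depth=2]
Event 23 (EXEC): [IRQ0] PC=1: IRET -> resume IRQ0 at PC=0 (depth now 1) [depth=1]
Event 24 (EXEC): [IRQ0] PC=0: INC 4 -> ACC=35 [depth=1]
Event 25 (EXEC): [IRQ0] PC=1: IRET -> resume MAIN at PC=4 (depth now 0) [depth=0]
Event 26 (EXEC): [MAIN] PC=4: INC 2 -> ACC=37 [depth=0]
Event 27 (EXEC): [MAIN] PC=5: INC 5 -> ACC=42 [depth=0]
Event 28 (EXEC): [MAIN] PC=6: INC 5 -> ACC=47 [depth=0]
Event 29 (EXEC): [MAIN] PC=7: HALT [depth=0]
Max depth observed: 2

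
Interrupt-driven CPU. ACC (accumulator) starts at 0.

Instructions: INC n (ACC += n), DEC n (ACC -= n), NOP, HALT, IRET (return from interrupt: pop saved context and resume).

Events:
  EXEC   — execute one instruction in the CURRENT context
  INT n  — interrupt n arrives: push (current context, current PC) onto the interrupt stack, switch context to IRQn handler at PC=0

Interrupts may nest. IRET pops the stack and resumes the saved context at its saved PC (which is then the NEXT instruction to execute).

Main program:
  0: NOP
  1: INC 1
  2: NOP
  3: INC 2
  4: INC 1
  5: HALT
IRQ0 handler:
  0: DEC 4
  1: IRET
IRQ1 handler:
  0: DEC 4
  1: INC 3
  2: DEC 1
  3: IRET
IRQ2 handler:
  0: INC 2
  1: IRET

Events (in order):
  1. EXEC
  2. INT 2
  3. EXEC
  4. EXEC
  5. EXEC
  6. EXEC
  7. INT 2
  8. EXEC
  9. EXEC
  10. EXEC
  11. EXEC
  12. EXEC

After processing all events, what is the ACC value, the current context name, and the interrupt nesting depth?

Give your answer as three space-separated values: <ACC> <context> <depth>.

Event 1 (EXEC): [MAIN] PC=0: NOP
Event 2 (INT 2): INT 2 arrives: push (MAIN, PC=1), enter IRQ2 at PC=0 (depth now 1)
Event 3 (EXEC): [IRQ2] PC=0: INC 2 -> ACC=2
Event 4 (EXEC): [IRQ2] PC=1: IRET -> resume MAIN at PC=1 (depth now 0)
Event 5 (EXEC): [MAIN] PC=1: INC 1 -> ACC=3
Event 6 (EXEC): [MAIN] PC=2: NOP
Event 7 (INT 2): INT 2 arrives: push (MAIN, PC=3), enter IRQ2 at PC=0 (depth now 1)
Event 8 (EXEC): [IRQ2] PC=0: INC 2 -> ACC=5
Event 9 (EXEC): [IRQ2] PC=1: IRET -> resume MAIN at PC=3 (depth now 0)
Event 10 (EXEC): [MAIN] PC=3: INC 2 -> ACC=7
Event 11 (EXEC): [MAIN] PC=4: INC 1 -> ACC=8
Event 12 (EXEC): [MAIN] PC=5: HALT

Answer: 8 MAIN 0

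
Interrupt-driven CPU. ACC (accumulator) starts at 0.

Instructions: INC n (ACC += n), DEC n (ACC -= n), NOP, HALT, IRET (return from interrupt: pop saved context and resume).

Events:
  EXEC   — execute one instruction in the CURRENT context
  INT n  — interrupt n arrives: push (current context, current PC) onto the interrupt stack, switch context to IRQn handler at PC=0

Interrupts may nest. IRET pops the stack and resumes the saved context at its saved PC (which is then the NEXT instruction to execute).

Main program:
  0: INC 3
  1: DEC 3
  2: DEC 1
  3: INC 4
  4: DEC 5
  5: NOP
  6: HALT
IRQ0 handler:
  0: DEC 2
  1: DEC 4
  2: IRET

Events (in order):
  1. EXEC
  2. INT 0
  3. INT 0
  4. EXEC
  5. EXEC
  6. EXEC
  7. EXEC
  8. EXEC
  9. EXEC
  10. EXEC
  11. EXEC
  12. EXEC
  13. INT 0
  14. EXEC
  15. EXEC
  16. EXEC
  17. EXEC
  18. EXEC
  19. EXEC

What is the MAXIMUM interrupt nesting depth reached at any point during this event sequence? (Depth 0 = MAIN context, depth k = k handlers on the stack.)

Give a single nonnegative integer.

Answer: 2

Derivation:
Event 1 (EXEC): [MAIN] PC=0: INC 3 -> ACC=3 [depth=0]
Event 2 (INT 0): INT 0 arrives: push (MAIN, PC=1), enter IRQ0 at PC=0 (depth now 1) [depth=1]
Event 3 (INT 0): INT 0 arrives: push (IRQ0, PC=0), enter IRQ0 at PC=0 (depth now 2) [depth=2]
Event 4 (EXEC): [IRQ0] PC=0: DEC 2 -> ACC=1 [depth=2]
Event 5 (EXEC): [IRQ0] PC=1: DEC 4 -> ACC=-3 [depth=2]
Event 6 (EXEC): [IRQ0] PC=2: IRET -> resume IRQ0 at PC=0 (depth now 1) [depth=1]
Event 7 (EXEC): [IRQ0] PC=0: DEC 2 -> ACC=-5 [depth=1]
Event 8 (EXEC): [IRQ0] PC=1: DEC 4 -> ACC=-9 [depth=1]
Event 9 (EXEC): [IRQ0] PC=2: IRET -> resume MAIN at PC=1 (depth now 0) [depth=0]
Event 10 (EXEC): [MAIN] PC=1: DEC 3 -> ACC=-12 [depth=0]
Event 11 (EXEC): [MAIN] PC=2: DEC 1 -> ACC=-13 [depth=0]
Event 12 (EXEC): [MAIN] PC=3: INC 4 -> ACC=-9 [depth=0]
Event 13 (INT 0): INT 0 arrives: push (MAIN, PC=4), enter IRQ0 at PC=0 (depth now 1) [depth=1]
Event 14 (EXEC): [IRQ0] PC=0: DEC 2 -> ACC=-11 [depth=1]
Event 15 (EXEC): [IRQ0] PC=1: DEC 4 -> ACC=-15 [depth=1]
Event 16 (EXEC): [IRQ0] PC=2: IRET -> resume MAIN at PC=4 (depth now 0) [depth=0]
Event 17 (EXEC): [MAIN] PC=4: DEC 5 -> ACC=-20 [depth=0]
Event 18 (EXEC): [MAIN] PC=5: NOP [depth=0]
Event 19 (EXEC): [MAIN] PC=6: HALT [depth=0]
Max depth observed: 2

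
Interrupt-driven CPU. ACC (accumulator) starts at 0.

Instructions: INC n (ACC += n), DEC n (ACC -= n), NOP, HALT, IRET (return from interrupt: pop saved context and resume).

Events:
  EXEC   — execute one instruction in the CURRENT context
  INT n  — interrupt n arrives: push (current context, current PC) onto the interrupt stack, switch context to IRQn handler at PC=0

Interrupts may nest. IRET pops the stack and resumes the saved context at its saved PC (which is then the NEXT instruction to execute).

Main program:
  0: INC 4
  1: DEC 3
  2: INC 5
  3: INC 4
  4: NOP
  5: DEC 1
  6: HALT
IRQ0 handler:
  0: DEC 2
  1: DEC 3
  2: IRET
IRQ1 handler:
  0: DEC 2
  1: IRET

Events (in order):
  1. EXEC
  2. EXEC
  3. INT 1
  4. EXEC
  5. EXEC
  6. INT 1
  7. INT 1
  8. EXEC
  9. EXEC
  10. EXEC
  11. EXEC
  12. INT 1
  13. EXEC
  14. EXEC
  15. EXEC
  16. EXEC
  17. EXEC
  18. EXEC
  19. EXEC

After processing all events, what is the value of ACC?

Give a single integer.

Answer: 1

Derivation:
Event 1 (EXEC): [MAIN] PC=0: INC 4 -> ACC=4
Event 2 (EXEC): [MAIN] PC=1: DEC 3 -> ACC=1
Event 3 (INT 1): INT 1 arrives: push (MAIN, PC=2), enter IRQ1 at PC=0 (depth now 1)
Event 4 (EXEC): [IRQ1] PC=0: DEC 2 -> ACC=-1
Event 5 (EXEC): [IRQ1] PC=1: IRET -> resume MAIN at PC=2 (depth now 0)
Event 6 (INT 1): INT 1 arrives: push (MAIN, PC=2), enter IRQ1 at PC=0 (depth now 1)
Event 7 (INT 1): INT 1 arrives: push (IRQ1, PC=0), enter IRQ1 at PC=0 (depth now 2)
Event 8 (EXEC): [IRQ1] PC=0: DEC 2 -> ACC=-3
Event 9 (EXEC): [IRQ1] PC=1: IRET -> resume IRQ1 at PC=0 (depth now 1)
Event 10 (EXEC): [IRQ1] PC=0: DEC 2 -> ACC=-5
Event 11 (EXEC): [IRQ1] PC=1: IRET -> resume MAIN at PC=2 (depth now 0)
Event 12 (INT 1): INT 1 arrives: push (MAIN, PC=2), enter IRQ1 at PC=0 (depth now 1)
Event 13 (EXEC): [IRQ1] PC=0: DEC 2 -> ACC=-7
Event 14 (EXEC): [IRQ1] PC=1: IRET -> resume MAIN at PC=2 (depth now 0)
Event 15 (EXEC): [MAIN] PC=2: INC 5 -> ACC=-2
Event 16 (EXEC): [MAIN] PC=3: INC 4 -> ACC=2
Event 17 (EXEC): [MAIN] PC=4: NOP
Event 18 (EXEC): [MAIN] PC=5: DEC 1 -> ACC=1
Event 19 (EXEC): [MAIN] PC=6: HALT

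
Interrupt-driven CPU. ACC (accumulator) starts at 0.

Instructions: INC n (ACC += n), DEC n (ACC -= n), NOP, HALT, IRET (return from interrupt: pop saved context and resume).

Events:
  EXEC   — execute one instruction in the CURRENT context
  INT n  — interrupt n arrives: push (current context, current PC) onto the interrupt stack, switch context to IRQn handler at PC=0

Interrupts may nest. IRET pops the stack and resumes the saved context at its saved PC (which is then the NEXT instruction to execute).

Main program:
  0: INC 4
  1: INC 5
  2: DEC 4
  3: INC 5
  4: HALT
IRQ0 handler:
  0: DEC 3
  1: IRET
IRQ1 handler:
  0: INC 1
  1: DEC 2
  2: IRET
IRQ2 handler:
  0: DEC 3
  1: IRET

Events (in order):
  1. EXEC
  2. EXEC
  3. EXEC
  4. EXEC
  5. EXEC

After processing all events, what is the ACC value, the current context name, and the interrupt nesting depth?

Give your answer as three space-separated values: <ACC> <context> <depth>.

Answer: 10 MAIN 0

Derivation:
Event 1 (EXEC): [MAIN] PC=0: INC 4 -> ACC=4
Event 2 (EXEC): [MAIN] PC=1: INC 5 -> ACC=9
Event 3 (EXEC): [MAIN] PC=2: DEC 4 -> ACC=5
Event 4 (EXEC): [MAIN] PC=3: INC 5 -> ACC=10
Event 5 (EXEC): [MAIN] PC=4: HALT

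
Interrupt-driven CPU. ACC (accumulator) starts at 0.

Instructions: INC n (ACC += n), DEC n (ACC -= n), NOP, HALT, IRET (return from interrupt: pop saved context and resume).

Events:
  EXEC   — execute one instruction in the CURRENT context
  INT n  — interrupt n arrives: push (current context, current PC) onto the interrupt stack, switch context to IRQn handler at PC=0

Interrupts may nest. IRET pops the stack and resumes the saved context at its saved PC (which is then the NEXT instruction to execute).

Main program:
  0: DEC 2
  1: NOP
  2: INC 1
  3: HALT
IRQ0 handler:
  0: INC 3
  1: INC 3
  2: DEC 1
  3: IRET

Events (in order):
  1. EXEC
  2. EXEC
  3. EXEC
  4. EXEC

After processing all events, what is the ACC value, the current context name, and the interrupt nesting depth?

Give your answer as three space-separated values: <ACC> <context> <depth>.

Event 1 (EXEC): [MAIN] PC=0: DEC 2 -> ACC=-2
Event 2 (EXEC): [MAIN] PC=1: NOP
Event 3 (EXEC): [MAIN] PC=2: INC 1 -> ACC=-1
Event 4 (EXEC): [MAIN] PC=3: HALT

Answer: -1 MAIN 0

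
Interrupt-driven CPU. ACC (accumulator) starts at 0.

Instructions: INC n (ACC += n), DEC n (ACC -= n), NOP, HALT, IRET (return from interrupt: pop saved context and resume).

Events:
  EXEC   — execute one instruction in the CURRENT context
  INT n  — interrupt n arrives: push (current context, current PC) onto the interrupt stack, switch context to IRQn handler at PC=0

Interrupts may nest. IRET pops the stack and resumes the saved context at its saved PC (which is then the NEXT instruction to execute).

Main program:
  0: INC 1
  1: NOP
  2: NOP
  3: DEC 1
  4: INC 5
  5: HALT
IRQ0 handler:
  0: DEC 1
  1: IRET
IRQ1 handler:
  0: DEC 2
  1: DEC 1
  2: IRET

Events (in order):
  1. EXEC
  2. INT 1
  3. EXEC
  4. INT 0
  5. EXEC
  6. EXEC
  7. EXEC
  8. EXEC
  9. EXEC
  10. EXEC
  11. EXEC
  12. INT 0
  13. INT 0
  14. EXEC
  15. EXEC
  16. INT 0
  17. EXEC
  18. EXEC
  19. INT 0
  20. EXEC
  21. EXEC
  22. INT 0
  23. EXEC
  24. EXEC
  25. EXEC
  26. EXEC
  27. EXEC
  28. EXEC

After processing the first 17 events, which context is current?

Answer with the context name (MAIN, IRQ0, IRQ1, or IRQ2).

Event 1 (EXEC): [MAIN] PC=0: INC 1 -> ACC=1
Event 2 (INT 1): INT 1 arrives: push (MAIN, PC=1), enter IRQ1 at PC=0 (depth now 1)
Event 3 (EXEC): [IRQ1] PC=0: DEC 2 -> ACC=-1
Event 4 (INT 0): INT 0 arrives: push (IRQ1, PC=1), enter IRQ0 at PC=0 (depth now 2)
Event 5 (EXEC): [IRQ0] PC=0: DEC 1 -> ACC=-2
Event 6 (EXEC): [IRQ0] PC=1: IRET -> resume IRQ1 at PC=1 (depth now 1)
Event 7 (EXEC): [IRQ1] PC=1: DEC 1 -> ACC=-3
Event 8 (EXEC): [IRQ1] PC=2: IRET -> resume MAIN at PC=1 (depth now 0)
Event 9 (EXEC): [MAIN] PC=1: NOP
Event 10 (EXEC): [MAIN] PC=2: NOP
Event 11 (EXEC): [MAIN] PC=3: DEC 1 -> ACC=-4
Event 12 (INT 0): INT 0 arrives: push (MAIN, PC=4), enter IRQ0 at PC=0 (depth now 1)
Event 13 (INT 0): INT 0 arrives: push (IRQ0, PC=0), enter IRQ0 at PC=0 (depth now 2)
Event 14 (EXEC): [IRQ0] PC=0: DEC 1 -> ACC=-5
Event 15 (EXEC): [IRQ0] PC=1: IRET -> resume IRQ0 at PC=0 (depth now 1)
Event 16 (INT 0): INT 0 arrives: push (IRQ0, PC=0), enter IRQ0 at PC=0 (depth now 2)
Event 17 (EXEC): [IRQ0] PC=0: DEC 1 -> ACC=-6

Answer: IRQ0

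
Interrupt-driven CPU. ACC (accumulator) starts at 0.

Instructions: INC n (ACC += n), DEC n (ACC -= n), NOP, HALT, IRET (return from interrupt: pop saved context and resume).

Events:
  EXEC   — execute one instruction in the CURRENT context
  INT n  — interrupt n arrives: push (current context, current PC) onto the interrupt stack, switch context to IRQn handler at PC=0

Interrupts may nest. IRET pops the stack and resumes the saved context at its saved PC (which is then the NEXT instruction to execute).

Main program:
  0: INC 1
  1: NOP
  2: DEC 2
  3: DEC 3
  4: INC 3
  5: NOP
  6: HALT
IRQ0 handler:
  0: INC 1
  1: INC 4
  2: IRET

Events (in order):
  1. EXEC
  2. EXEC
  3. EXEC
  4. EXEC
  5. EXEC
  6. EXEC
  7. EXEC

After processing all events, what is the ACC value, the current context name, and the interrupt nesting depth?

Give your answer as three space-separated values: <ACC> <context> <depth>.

Event 1 (EXEC): [MAIN] PC=0: INC 1 -> ACC=1
Event 2 (EXEC): [MAIN] PC=1: NOP
Event 3 (EXEC): [MAIN] PC=2: DEC 2 -> ACC=-1
Event 4 (EXEC): [MAIN] PC=3: DEC 3 -> ACC=-4
Event 5 (EXEC): [MAIN] PC=4: INC 3 -> ACC=-1
Event 6 (EXEC): [MAIN] PC=5: NOP
Event 7 (EXEC): [MAIN] PC=6: HALT

Answer: -1 MAIN 0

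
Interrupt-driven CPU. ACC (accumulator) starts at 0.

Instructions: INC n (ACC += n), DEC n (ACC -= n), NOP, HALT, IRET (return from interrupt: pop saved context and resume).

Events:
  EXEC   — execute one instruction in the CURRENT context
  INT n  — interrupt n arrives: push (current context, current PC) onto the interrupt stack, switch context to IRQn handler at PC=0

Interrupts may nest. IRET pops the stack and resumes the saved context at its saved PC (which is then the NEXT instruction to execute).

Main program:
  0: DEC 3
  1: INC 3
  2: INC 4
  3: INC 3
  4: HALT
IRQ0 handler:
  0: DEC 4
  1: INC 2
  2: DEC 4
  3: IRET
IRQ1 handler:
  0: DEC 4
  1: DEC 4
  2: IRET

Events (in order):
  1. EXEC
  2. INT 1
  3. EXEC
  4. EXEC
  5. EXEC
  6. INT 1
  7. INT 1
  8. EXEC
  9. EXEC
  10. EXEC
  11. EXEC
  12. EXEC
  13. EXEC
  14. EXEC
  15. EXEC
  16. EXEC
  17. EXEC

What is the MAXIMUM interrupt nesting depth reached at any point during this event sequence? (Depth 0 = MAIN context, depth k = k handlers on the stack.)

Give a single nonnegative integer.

Answer: 2

Derivation:
Event 1 (EXEC): [MAIN] PC=0: DEC 3 -> ACC=-3 [depth=0]
Event 2 (INT 1): INT 1 arrives: push (MAIN, PC=1), enter IRQ1 at PC=0 (depth now 1) [depth=1]
Event 3 (EXEC): [IRQ1] PC=0: DEC 4 -> ACC=-7 [depth=1]
Event 4 (EXEC): [IRQ1] PC=1: DEC 4 -> ACC=-11 [depth=1]
Event 5 (EXEC): [IRQ1] PC=2: IRET -> resume MAIN at PC=1 (depth now 0) [depth=0]
Event 6 (INT 1): INT 1 arrives: push (MAIN, PC=1), enter IRQ1 at PC=0 (depth now 1) [depth=1]
Event 7 (INT 1): INT 1 arrives: push (IRQ1, PC=0), enter IRQ1 at PC=0 (depth now 2) [depth=2]
Event 8 (EXEC): [IRQ1] PC=0: DEC 4 -> ACC=-15 [depth=2]
Event 9 (EXEC): [IRQ1] PC=1: DEC 4 -> ACC=-19 [depth=2]
Event 10 (EXEC): [IRQ1] PC=2: IRET -> resume IRQ1 at PC=0 (depth now 1) [depth=1]
Event 11 (EXEC): [IRQ1] PC=0: DEC 4 -> ACC=-23 [depth=1]
Event 12 (EXEC): [IRQ1] PC=1: DEC 4 -> ACC=-27 [depth=1]
Event 13 (EXEC): [IRQ1] PC=2: IRET -> resume MAIN at PC=1 (depth now 0) [depth=0]
Event 14 (EXEC): [MAIN] PC=1: INC 3 -> ACC=-24 [depth=0]
Event 15 (EXEC): [MAIN] PC=2: INC 4 -> ACC=-20 [depth=0]
Event 16 (EXEC): [MAIN] PC=3: INC 3 -> ACC=-17 [depth=0]
Event 17 (EXEC): [MAIN] PC=4: HALT [depth=0]
Max depth observed: 2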